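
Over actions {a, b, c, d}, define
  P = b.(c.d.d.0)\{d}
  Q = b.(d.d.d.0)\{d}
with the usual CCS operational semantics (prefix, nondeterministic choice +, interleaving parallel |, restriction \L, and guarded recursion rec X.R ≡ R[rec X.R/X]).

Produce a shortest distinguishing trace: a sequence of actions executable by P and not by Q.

LTS(P): 3 reachable states
  m0 = b.(c.d.d.0)\{d} ⊢ —b→ m1
  m1 = (c.d.d.0)\{d} ⊢ —c→ m2
  m2 = (d.d.0)\{d} ⊢ stopped
LTS(Q): 2 reachable states
  n0 = b.(d.d.d.0)\{d} ⊢ —b→ n1
  n1 = (d.d.d.0)\{d} ⊢ stopped
Executing bc from P (initial set {m0}):
  [1] b ⇒ {m1}
  [2] c ⇒ {m2}
  — P admits the full trace.
Executing bc from Q (initial set {n0}):
  [1] b ⇒ {n1}
  [2] c ⇒ ∅  — Q cannot continue

bc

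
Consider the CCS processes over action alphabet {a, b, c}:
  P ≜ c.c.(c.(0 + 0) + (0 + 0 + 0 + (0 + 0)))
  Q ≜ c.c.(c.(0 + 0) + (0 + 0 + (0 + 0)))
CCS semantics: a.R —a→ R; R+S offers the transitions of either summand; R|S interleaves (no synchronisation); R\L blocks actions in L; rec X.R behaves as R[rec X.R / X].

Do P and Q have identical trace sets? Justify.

trace-equivalent

LTS(P): 4 reachable states
  u0 = c.c.(c.(0 + 0) + (0 + 0 + 0 + (0 + 0))) → -c-> u1
  u1 = c.(c.(0 + 0) + (0 + 0 + 0 + (0 + 0))) → -c-> u2
  u2 = c.(0 + 0) + (0 + 0 + 0 + (0 + 0)) → -c-> u3
  u3 = 0 + 0 → deadlocked
LTS(Q): 4 reachable states
  v0 = c.c.(c.(0 + 0) + (0 + 0 + (0 + 0))) → -c-> v1
  v1 = c.(c.(0 + 0) + (0 + 0 + (0 + 0))) → -c-> v2
  v2 = c.(0 + 0) + (0 + 0 + (0 + 0)) → -c-> v3
  v3 = 0 + 0 → deadlocked
Coarsest stable partition (strong bisimilarity classes):
  B0 = {u0, v0}
  B1 = {u1, v1}
  B2 = {u2, v2}
  B3 = {u3, v3}
u0 ∈ B0, v0 ∈ B0 → same block
Bisimilar ⇒ trace-equivalent.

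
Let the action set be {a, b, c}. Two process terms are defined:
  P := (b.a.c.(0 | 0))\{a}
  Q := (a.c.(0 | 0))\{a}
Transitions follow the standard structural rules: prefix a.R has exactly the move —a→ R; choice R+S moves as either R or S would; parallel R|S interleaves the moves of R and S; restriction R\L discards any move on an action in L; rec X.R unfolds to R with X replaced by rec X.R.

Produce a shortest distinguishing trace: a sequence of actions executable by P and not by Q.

P's transition system — 2 states:
  m0 = (b.a.c.(0 | 0))\{a} ⊢ ··b··> m1
  m1 = (a.c.(0 | 0))\{a} ⊢ (no moves)
Q's transition system — 1 states:
  n0 = (a.c.(0 | 0))\{a} ⊢ (no moves)
Run σ = ⟨b⟩ on P: start {m0}
  [1] b ⇒ {m1}
  P completes σ.
Run σ = ⟨b⟩ on Q: start {n0}
  [1] b ⇒ no successor for Q

b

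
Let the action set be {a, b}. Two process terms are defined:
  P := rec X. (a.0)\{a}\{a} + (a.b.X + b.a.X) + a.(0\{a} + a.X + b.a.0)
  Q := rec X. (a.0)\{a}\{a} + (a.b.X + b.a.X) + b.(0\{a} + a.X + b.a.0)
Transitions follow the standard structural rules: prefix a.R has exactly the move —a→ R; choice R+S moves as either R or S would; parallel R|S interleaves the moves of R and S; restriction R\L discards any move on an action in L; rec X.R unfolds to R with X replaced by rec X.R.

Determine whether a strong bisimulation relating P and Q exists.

LTS(P): 6 reachable states
  s0 = rec X. (a.0)\{a}\{a} + (a.b.X + b.a.X) + a.(0\{a} + a.X + b.a.0) | =a=> s1, =a=> s2, =b=> s3
  s1 = 0\{a} + a.(rec X. (a.0)\{a}\{a} + (a.b.X + b.a.X) + a.(0\{a} + a.X + b.a.0)) + b.a.0 | =a=> s0, =b=> s4
  s2 = b.(rec X. (a.0)\{a}\{a} + (a.b.X + b.a.X) + a.(0\{a} + a.X + b.a.0)) | =b=> s0
  s3 = a.(rec X. (a.0)\{a}\{a} + (a.b.X + b.a.X) + a.(0\{a} + a.X + b.a.0)) | =a=> s0
  s4 = a.0 | =a=> s5
  s5 = 0 | ·
LTS(Q): 6 reachable states
  t0 = rec X. (a.0)\{a}\{a} + (a.b.X + b.a.X) + b.(0\{a} + a.X + b.a.0) | =a=> t1, =b=> t2, =b=> t3
  t1 = b.(rec X. (a.0)\{a}\{a} + (a.b.X + b.a.X) + b.(0\{a} + a.X + b.a.0)) | =b=> t0
  t2 = 0\{a} + a.(rec X. (a.0)\{a}\{a} + (a.b.X + b.a.X) + b.(0\{a} + a.X + b.a.0)) + b.a.0 | =a=> t0, =b=> t4
  t3 = a.(rec X. (a.0)\{a}\{a} + (a.b.X + b.a.X) + b.(0\{a} + a.X + b.a.0)) | =a=> t0
  t4 = a.0 | =a=> t5
  t5 = 0 | ·
Partition-refinement fixed point:
  B0 = {s0}
  B1 = {s1}
  B2 = {s4, t4}
  B3 = {s5, t5}
  B4 = {s3}
  B5 = {s2}
  B6 = {t0}
  B7 = {t2}
  B8 = {t1}
  B9 = {t3}
s0 ∈ B0, t0 ∈ B6 → different blocks

P ≁ Q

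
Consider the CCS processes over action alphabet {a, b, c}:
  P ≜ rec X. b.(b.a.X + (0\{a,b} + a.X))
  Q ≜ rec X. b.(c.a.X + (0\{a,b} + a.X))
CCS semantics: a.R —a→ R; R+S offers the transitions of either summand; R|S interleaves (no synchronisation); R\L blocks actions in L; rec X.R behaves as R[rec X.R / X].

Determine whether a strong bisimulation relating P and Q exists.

NO

LTS(P): 3 reachable states
  m0 = rec X. b.(b.a.X + (0\{a,b} + a.X)) has moves --b--▸ m1
  m1 = b.a.(rec X. b.(b.a.X + (0\{a,b} + a.X))) + (0\{a,b} + a.(rec X. b.(b.a.X + (0\{a,b} + a.X)))) has moves --a--▸ m0, --b--▸ m2
  m2 = a.(rec X. b.(b.a.X + (0\{a,b} + a.X))) has moves --a--▸ m0
LTS(Q): 3 reachable states
  n0 = rec X. b.(c.a.X + (0\{a,b} + a.X)) has moves --b--▸ n1
  n1 = c.a.(rec X. b.(c.a.X + (0\{a,b} + a.X))) + (0\{a,b} + a.(rec X. b.(c.a.X + (0\{a,b} + a.X)))) has moves --a--▸ n0, --c--▸ n2
  n2 = a.(rec X. b.(c.a.X + (0\{a,b} + a.X))) has moves --a--▸ n0
Partition-refinement fixed point:
  B0 = {m0}
  B1 = {m1}
  B2 = {m2}
  B3 = {n0}
  B4 = {n1}
  B5 = {n2}
m0 ∈ B0, n0 ∈ B3 → different blocks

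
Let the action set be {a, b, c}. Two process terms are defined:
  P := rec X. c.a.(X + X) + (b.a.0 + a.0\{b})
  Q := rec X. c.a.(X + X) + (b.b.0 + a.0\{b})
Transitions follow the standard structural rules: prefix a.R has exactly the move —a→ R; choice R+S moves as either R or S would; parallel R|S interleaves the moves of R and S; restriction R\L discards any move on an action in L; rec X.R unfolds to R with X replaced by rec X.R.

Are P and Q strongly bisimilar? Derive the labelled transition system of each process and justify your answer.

NO

P's transition system — 6 states:
  p0 = rec X. c.a.(X + X) + (b.a.0 + a.0\{b}) has moves --a--▸ p1, --b--▸ p2, --c--▸ p3
  p1 = 0\{b} has moves deadlocked
  p2 = a.0 has moves --a--▸ p4
  p3 = a.((rec X. c.a.(X + X) + (b.a.0 + a.0\{b})) + (rec X. c.a.(X + X) + (b.a.0 + a.0\{b}))) has moves --a--▸ p5
  p4 = 0 has moves deadlocked
  p5 = (rec X. c.a.(X + X) + (b.a.0 + a.0\{b})) + (rec X. c.a.(X + X) + (b.a.0 + a.0\{b})) has moves --a--▸ p1, --b--▸ p2, --c--▸ p3
Q's transition system — 6 states:
  q0 = rec X. c.a.(X + X) + (b.b.0 + a.0\{b}) has moves --a--▸ q1, --b--▸ q2, --c--▸ q3
  q1 = 0\{b} has moves deadlocked
  q2 = b.0 has moves --b--▸ q4
  q3 = a.((rec X. c.a.(X + X) + (b.b.0 + a.0\{b})) + (rec X. c.a.(X + X) + (b.b.0 + a.0\{b}))) has moves --a--▸ q5
  q4 = 0 has moves deadlocked
  q5 = (rec X. c.a.(X + X) + (b.b.0 + a.0\{b})) + (rec X. c.a.(X + X) + (b.b.0 + a.0\{b})) has moves --a--▸ q1, --b--▸ q2, --c--▸ q3
Coarsest stable partition (strong bisimilarity classes):
  B0 = {p0, p5}
  B1 = {p3}
  B2 = {p2}
  B3 = {p1, p4, q1, q4}
  B4 = {q0, q5}
  B5 = {q2}
  B6 = {q3}
p0 ∈ B0, q0 ∈ B4 → different blocks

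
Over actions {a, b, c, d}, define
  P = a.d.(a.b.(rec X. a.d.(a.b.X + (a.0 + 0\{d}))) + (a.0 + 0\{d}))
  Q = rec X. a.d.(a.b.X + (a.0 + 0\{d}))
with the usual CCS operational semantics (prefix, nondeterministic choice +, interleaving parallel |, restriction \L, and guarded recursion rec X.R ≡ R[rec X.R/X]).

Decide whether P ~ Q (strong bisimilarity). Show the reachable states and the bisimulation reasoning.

LTS(P): 6 reachable states
  u0 = a.d.(a.b.(rec X. a.d.(a.b.X + (a.0 + 0\{d}))) + (a.0 + 0\{d})) → -a-> u1
  u1 = d.(a.b.(rec X. a.d.(a.b.X + (a.0 + 0\{d}))) + (a.0 + 0\{d})) → -d-> u2
  u2 = a.b.(rec X. a.d.(a.b.X + (a.0 + 0\{d}))) + (a.0 + 0\{d}) → -a-> u3, -a-> u4
  u3 = 0 → stopped
  u4 = b.(rec X. a.d.(a.b.X + (a.0 + 0\{d}))) → -b-> u5
  u5 = rec X. a.d.(a.b.X + (a.0 + 0\{d})) → -a-> u1
LTS(Q): 5 reachable states
  v0 = rec X. a.d.(a.b.X + (a.0 + 0\{d})) → -a-> v1
  v1 = d.(a.b.(rec X. a.d.(a.b.X + (a.0 + 0\{d}))) + (a.0 + 0\{d})) → -d-> v2
  v2 = a.b.(rec X. a.d.(a.b.X + (a.0 + 0\{d}))) + (a.0 + 0\{d}) → -a-> v3, -a-> v4
  v3 = 0 → stopped
  v4 = b.(rec X. a.d.(a.b.X + (a.0 + 0\{d}))) → -b-> v0
Partition-refinement fixed point:
  B0 = {u0, u5, v0}
  B1 = {u1, v1}
  B2 = {u2, v2}
  B3 = {u3, v3}
  B4 = {u4, v4}
u0 ∈ B0, v0 ∈ B0 → same block

P ~ Q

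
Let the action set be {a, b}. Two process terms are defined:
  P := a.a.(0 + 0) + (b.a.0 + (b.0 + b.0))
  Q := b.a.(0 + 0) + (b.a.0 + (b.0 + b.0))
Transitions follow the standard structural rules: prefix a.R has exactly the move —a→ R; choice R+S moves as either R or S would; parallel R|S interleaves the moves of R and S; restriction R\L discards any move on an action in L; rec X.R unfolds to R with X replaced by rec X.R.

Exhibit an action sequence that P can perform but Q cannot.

Reachable graph of P (5 states):
  p0 = a.a.(0 + 0) + (b.a.0 + (b.0 + b.0)) ⊢ =a=> p1, =b=> p2, =b=> p3
  p1 = a.(0 + 0) ⊢ =a=> p4
  p2 = 0 ⊢ deadlocked
  p3 = a.0 ⊢ =a=> p2
  p4 = 0 + 0 ⊢ deadlocked
Reachable graph of Q (5 states):
  q0 = b.a.(0 + 0) + (b.a.0 + (b.0 + b.0)) ⊢ =b=> q1, =b=> q2, =b=> q3
  q1 = 0 ⊢ deadlocked
  q2 = a.(0 + 0) ⊢ =a=> q4
  q3 = a.0 ⊢ =a=> q1
  q4 = 0 + 0 ⊢ deadlocked
Run σ = ⟨a⟩ on P: start {p0}
  step 1 (a): {p1}
  — P admits the full trace.
Run σ = ⟨a⟩ on Q: start {q0}
  step 1 (a): ∅  — Q cannot continue

a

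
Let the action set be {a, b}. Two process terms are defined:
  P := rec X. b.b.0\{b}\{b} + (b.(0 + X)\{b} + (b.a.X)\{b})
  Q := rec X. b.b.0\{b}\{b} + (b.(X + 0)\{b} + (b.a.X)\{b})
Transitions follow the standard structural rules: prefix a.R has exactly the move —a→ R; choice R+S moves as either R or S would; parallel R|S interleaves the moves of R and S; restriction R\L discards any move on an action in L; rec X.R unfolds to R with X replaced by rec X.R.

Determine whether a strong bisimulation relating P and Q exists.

P ~ Q

Reachable graph of P (4 states):
  m0 = rec X. b.b.0\{b}\{b} + (b.(0 + X)\{b} + (b.a.X)\{b}) ⊢ --b--▸ m1, --b--▸ m2
  m1 = (0 + (rec X. b.b.0\{b}\{b} + (b.(0 + X)\{b} + (b.a.X)\{b})))\{b} ⊢ (no moves)
  m2 = b.0\{b}\{b} ⊢ --b--▸ m3
  m3 = 0\{b}\{b} ⊢ (no moves)
Reachable graph of Q (4 states):
  n0 = rec X. b.b.0\{b}\{b} + (b.(X + 0)\{b} + (b.a.X)\{b}) ⊢ --b--▸ n1, --b--▸ n2
  n1 = ((rec X. b.b.0\{b}\{b} + (b.(X + 0)\{b} + (b.a.X)\{b})) + 0)\{b} ⊢ (no moves)
  n2 = b.0\{b}\{b} ⊢ --b--▸ n3
  n3 = 0\{b}\{b} ⊢ (no moves)
Partition-refinement fixed point:
  B0 = {m0, n0}
  B1 = {m2, n2}
  B2 = {m1, m3, n1, n3}
m0 ∈ B0, n0 ∈ B0 → same block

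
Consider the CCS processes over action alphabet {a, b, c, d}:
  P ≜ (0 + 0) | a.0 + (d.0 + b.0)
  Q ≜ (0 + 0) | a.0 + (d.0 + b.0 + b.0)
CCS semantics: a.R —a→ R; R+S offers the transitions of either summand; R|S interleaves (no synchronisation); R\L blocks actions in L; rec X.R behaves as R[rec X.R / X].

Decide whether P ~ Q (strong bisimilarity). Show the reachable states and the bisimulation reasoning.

LTS(P): 3 reachable states
  p0 = (0 + 0) | a.0 + (d.0 + b.0) has moves ··a··> p1, ··b··> p2, ··d··> p2
  p1 = (0 + 0) | 0 has moves ∅
  p2 = 0 has moves ∅
LTS(Q): 3 reachable states
  q0 = (0 + 0) | a.0 + (d.0 + b.0 + b.0) has moves ··a··> q1, ··b··> q2, ··d··> q2
  q1 = (0 + 0) | 0 has moves ∅
  q2 = 0 has moves ∅
Bisimilarity quotient blocks:
  B0 = {p0, q0}
  B1 = {p1, p2, q1, q2}
p0 ∈ B0, q0 ∈ B0 → same block

YES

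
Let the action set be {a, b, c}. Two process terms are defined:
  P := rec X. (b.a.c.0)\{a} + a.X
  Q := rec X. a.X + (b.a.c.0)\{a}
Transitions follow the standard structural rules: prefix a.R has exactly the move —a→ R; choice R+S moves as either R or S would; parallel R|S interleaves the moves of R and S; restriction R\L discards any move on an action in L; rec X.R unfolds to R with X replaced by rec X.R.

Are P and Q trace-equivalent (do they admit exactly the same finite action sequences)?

YES

LTS(P): 2 reachable states
  u0 = rec X. (b.a.c.0)\{a} + a.X :: —a→ u0, —b→ u1
  u1 = (a.c.0)\{a} :: ∅
LTS(Q): 2 reachable states
  v0 = rec X. a.X + (b.a.c.0)\{a} :: —a→ v0, —b→ v1
  v1 = (a.c.0)\{a} :: ∅
Partition-refinement fixed point:
  B0 = {u0, v0}
  B1 = {u1, v1}
u0 ∈ B0, v0 ∈ B0 → same block
Bisimilar ⇒ trace-equivalent.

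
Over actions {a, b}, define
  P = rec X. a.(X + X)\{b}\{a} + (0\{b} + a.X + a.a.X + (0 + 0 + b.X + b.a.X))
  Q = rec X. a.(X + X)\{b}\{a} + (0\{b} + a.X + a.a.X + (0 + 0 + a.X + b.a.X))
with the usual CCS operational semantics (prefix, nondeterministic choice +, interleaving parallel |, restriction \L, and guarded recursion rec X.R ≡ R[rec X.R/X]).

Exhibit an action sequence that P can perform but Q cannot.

bb

Reachable graph of P (3 states):
  u0 = rec X. a.(X + X)\{b}\{a} + (0\{b} + a.X + a.a.X + (0 + 0 + b.X + b.a.X)) :: --a--▸ u0, --a--▸ u1, --a--▸ u2, --b--▸ u0, --b--▸ u2
  u1 = ((rec X. a.(X + X)\{b}\{a} + (0\{b} + a.X + a.a.X + (0 + 0 + b.X + b.a.X))) + (rec X. a.(X + X)\{b}\{a} + (0\{b} + a.X + a.a.X + (0 + 0 + b.X + b.a.X))))\{b}\{a} :: (no moves)
  u2 = a.(rec X. a.(X + X)\{b}\{a} + (0\{b} + a.X + a.a.X + (0 + 0 + b.X + b.a.X))) :: --a--▸ u0
Reachable graph of Q (3 states):
  v0 = rec X. a.(X + X)\{b}\{a} + (0\{b} + a.X + a.a.X + (0 + 0 + a.X + b.a.X)) :: --a--▸ v0, --a--▸ v1, --a--▸ v2, --b--▸ v2
  v1 = ((rec X. a.(X + X)\{b}\{a} + (0\{b} + a.X + a.a.X + (0 + 0 + a.X + b.a.X))) + (rec X. a.(X + X)\{b}\{a} + (0\{b} + a.X + a.a.X + (0 + 0 + a.X + b.a.X))))\{b}\{a} :: (no moves)
  v2 = a.(rec X. a.(X + X)\{b}\{a} + (0\{b} + a.X + a.a.X + (0 + 0 + a.X + b.a.X))) :: --a--▸ v0
Executing bb from P (initial set {u0}):
  step 1 (b): {u0, u2}
  step 2 (b): {u0, u2}
  ✓ P
Executing bb from Q (initial set {v0}):
  step 1 (b): {v2}
  step 2 (b): no successor for Q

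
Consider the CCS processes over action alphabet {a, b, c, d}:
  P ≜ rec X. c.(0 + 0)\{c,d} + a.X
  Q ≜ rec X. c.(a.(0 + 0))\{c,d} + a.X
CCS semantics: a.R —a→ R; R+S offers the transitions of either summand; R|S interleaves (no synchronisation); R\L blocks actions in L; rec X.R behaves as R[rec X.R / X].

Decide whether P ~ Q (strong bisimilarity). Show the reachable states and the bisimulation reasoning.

Reachable graph of P (2 states):
  p0 = rec X. c.(0 + 0)\{c,d} + a.X → -a-> p0, -c-> p1
  p1 = (0 + 0)\{c,d} → stopped
Reachable graph of Q (3 states):
  q0 = rec X. c.(a.(0 + 0))\{c,d} + a.X → -a-> q0, -c-> q1
  q1 = (a.(0 + 0))\{c,d} → -a-> q2
  q2 = (0 + 0)\{c,d} → stopped
Bisimilarity quotient blocks:
  B0 = {p0}
  B1 = {p1, q2}
  B2 = {q0}
  B3 = {q1}
p0 ∈ B0, q0 ∈ B2 → different blocks

P ≁ Q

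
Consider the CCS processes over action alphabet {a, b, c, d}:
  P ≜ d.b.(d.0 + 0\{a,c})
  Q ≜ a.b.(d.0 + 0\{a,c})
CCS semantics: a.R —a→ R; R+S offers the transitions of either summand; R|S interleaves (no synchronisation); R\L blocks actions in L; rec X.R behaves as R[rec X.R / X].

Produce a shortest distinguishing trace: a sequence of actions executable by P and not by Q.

LTS(P): 4 reachable states
  u0 = d.b.(d.0 + 0\{a,c}) :: --d--▸ u1
  u1 = b.(d.0 + 0\{a,c}) :: --b--▸ u2
  u2 = d.0 + 0\{a,c} :: --d--▸ u3
  u3 = 0 :: ·
LTS(Q): 4 reachable states
  v0 = a.b.(d.0 + 0\{a,c}) :: --a--▸ v1
  v1 = b.(d.0 + 0\{a,c}) :: --b--▸ v2
  v2 = d.0 + 0\{a,c} :: --d--▸ v3
  v3 = 0 :: ·
Trace ⟨d⟩ through P, begin at {u0}:
  after d @ step 1: {u1}
  ✓ P
Trace ⟨d⟩ through Q, begin at {v0}:
  after d @ step 1: ∅  — Q cannot continue

d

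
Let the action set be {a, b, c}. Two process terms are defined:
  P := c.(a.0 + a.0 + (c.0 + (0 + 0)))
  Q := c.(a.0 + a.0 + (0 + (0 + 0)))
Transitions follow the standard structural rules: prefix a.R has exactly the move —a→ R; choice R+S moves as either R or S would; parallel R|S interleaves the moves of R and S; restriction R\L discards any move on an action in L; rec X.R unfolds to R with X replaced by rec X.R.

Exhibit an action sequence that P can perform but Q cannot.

cc

LTS(P): 3 reachable states
  m0 = c.(a.0 + a.0 + (c.0 + (0 + 0))) :: -c-> m1
  m1 = a.0 + a.0 + (c.0 + (0 + 0)) :: -a-> m2, -c-> m2
  m2 = 0 :: ·
LTS(Q): 3 reachable states
  n0 = c.(a.0 + a.0 + (0 + (0 + 0))) :: -c-> n1
  n1 = a.0 + a.0 + (0 + (0 + 0)) :: -a-> n2
  n2 = 0 :: ·
Trace ⟨cc⟩ through P, begin at {m0}:
  step 1 (c): {m1}
  step 2 (c): {m2}
  P completes σ.
Trace ⟨cc⟩ through Q, begin at {n0}:
  step 1 (c): {n1}
  step 2 (c): ∅  — Q cannot continue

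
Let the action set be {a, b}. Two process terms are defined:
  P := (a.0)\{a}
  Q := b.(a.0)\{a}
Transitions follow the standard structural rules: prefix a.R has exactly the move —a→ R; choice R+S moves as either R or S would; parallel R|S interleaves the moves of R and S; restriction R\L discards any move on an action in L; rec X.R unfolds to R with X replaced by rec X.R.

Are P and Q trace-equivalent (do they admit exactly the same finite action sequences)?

Reachable graph of P (1 states):
  u0 = (a.0)\{a} | (no moves)
Reachable graph of Q (2 states):
  v0 = b.(a.0)\{a} | —b→ v1
  v1 = (a.0)\{a} | (no moves)
Run σ = ⟨b⟩ on Q: start {v0}
  step 1 (b): {v1}
  — Q admits the full trace.
Run σ = ⟨b⟩ on P: start {u0}
  step 1 (b): ∅  — P cannot continue

trace-distinct — witness ⟨b⟩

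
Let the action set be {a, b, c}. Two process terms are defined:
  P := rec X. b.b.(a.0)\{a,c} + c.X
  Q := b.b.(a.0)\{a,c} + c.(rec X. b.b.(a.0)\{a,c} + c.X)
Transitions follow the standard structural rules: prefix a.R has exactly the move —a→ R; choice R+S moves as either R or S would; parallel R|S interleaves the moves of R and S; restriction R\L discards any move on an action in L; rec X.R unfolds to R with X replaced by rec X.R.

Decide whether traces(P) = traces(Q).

YES

LTS(P): 3 reachable states
  p0 = rec X. b.b.(a.0)\{a,c} + c.X ⊢ -b-> p1, -c-> p0
  p1 = b.(a.0)\{a,c} ⊢ -b-> p2
  p2 = (a.0)\{a,c} ⊢ (no moves)
LTS(Q): 4 reachable states
  q0 = b.b.(a.0)\{a,c} + c.(rec X. b.b.(a.0)\{a,c} + c.X) ⊢ -b-> q1, -c-> q2
  q1 = b.(a.0)\{a,c} ⊢ -b-> q3
  q2 = rec X. b.b.(a.0)\{a,c} + c.X ⊢ -b-> q1, -c-> q2
  q3 = (a.0)\{a,c} ⊢ (no moves)
Coarsest stable partition (strong bisimilarity classes):
  B0 = {p0, q0, q2}
  B1 = {p1, q1}
  B2 = {p2, q3}
p0 ∈ B0, q0 ∈ B0 → same block
Bisimilar ⇒ trace-equivalent.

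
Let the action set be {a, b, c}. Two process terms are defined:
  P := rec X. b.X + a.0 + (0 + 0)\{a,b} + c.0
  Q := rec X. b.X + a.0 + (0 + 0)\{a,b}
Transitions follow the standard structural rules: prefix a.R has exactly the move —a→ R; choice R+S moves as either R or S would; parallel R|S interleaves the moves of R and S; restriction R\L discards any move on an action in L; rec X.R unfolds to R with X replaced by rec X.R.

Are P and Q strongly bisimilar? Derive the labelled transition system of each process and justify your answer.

LTS(P): 2 reachable states
  u0 = rec X. b.X + a.0 + (0 + 0)\{a,b} + c.0 has moves -a-> u1, -b-> u0, -c-> u1
  u1 = 0 has moves deadlocked
LTS(Q): 2 reachable states
  v0 = rec X. b.X + a.0 + (0 + 0)\{a,b} has moves -a-> v1, -b-> v0
  v1 = 0 has moves deadlocked
Bisimilarity quotient blocks:
  B0 = {u0}
  B1 = {u1, v1}
  B2 = {v0}
u0 ∈ B0, v0 ∈ B2 → different blocks

P ≁ Q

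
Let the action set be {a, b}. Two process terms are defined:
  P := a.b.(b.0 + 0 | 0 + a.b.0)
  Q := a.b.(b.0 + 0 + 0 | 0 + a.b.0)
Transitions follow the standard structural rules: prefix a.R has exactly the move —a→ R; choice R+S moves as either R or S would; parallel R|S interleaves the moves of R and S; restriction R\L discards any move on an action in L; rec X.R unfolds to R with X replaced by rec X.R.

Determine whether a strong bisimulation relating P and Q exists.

bisimilar

LTS(P): 5 reachable states
  s0 = a.b.(b.0 + 0 | 0 + a.b.0) ⊢ ··a··> s1
  s1 = b.(b.0 + 0 | 0 + a.b.0) ⊢ ··b··> s2
  s2 = b.0 + 0 | 0 + a.b.0 ⊢ ··a··> s3, ··b··> s4
  s3 = b.0 ⊢ ··b··> s4
  s4 = 0 ⊢ (no moves)
LTS(Q): 5 reachable states
  t0 = a.b.(b.0 + 0 + 0 | 0 + a.b.0) ⊢ ··a··> t1
  t1 = b.(b.0 + 0 + 0 | 0 + a.b.0) ⊢ ··b··> t2
  t2 = b.0 + 0 + 0 | 0 + a.b.0 ⊢ ··a··> t3, ··b··> t4
  t3 = b.0 ⊢ ··b··> t4
  t4 = 0 ⊢ (no moves)
Bisimilarity quotient blocks:
  B0 = {s0, t0}
  B1 = {s1, t1}
  B2 = {s2, t2}
  B3 = {s3, t3}
  B4 = {s4, t4}
s0 ∈ B0, t0 ∈ B0 → same block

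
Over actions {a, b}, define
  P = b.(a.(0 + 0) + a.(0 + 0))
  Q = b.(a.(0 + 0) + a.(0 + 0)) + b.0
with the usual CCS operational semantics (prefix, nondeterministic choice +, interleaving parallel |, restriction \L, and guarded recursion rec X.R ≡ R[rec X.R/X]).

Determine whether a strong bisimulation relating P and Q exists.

P ≁ Q

LTS(P): 3 reachable states
  s0 = b.(a.(0 + 0) + a.(0 + 0)) has moves —b→ s1
  s1 = a.(0 + 0) + a.(0 + 0) has moves —a→ s2
  s2 = 0 + 0 has moves ·
LTS(Q): 4 reachable states
  t0 = b.(a.(0 + 0) + a.(0 + 0)) + b.0 has moves —b→ t1, —b→ t2
  t1 = 0 has moves ·
  t2 = a.(0 + 0) + a.(0 + 0) has moves —a→ t3
  t3 = 0 + 0 has moves ·
Bisimilarity quotient blocks:
  B0 = {s0}
  B1 = {s1, t2}
  B2 = {s2, t1, t3}
  B3 = {t0}
s0 ∈ B0, t0 ∈ B3 → different blocks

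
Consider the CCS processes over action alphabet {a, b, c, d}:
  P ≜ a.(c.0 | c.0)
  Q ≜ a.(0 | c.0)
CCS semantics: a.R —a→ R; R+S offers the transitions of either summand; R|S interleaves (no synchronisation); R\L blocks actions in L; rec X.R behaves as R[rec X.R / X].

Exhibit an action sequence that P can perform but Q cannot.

acc

LTS(P): 5 reachable states
  p0 = a.(c.0 | c.0) :: —a→ p1
  p1 = c.0 | c.0 :: —c→ p2, —c→ p3
  p2 = 0 | c.0 :: —c→ p4
  p3 = c.0 | 0 :: —c→ p4
  p4 = 0 | 0 :: ∅
LTS(Q): 3 reachable states
  q0 = a.(0 | c.0) :: —a→ q1
  q1 = 0 | c.0 :: —c→ q2
  q2 = 0 | 0 :: ∅
Run σ = ⟨acc⟩ on P: start {p0}
  [1] a ⇒ {p1}
  [2] c ⇒ {p2, p3}
  [3] c ⇒ {p4}
  ✓ P
Run σ = ⟨acc⟩ on Q: start {q0}
  [1] a ⇒ {q1}
  [2] c ⇒ {q2}
  [3] c ⇒ ∅ (Q stuck)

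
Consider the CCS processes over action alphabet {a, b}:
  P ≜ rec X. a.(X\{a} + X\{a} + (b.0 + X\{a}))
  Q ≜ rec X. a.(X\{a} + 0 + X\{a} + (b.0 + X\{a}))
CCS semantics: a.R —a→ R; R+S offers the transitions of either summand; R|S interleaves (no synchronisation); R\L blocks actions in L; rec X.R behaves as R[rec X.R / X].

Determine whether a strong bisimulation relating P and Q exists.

P's transition system — 3 states:
  p0 = rec X. a.(X\{a} + X\{a} + (b.0 + X\{a})) → =a=> p1
  p1 = (rec X. a.(X\{a} + X\{a} + (b.0 + X\{a})))\{a} + (rec X. a.(X\{a} + X\{a} + (b.0 + X\{a})))\{a} + (b.0 + (rec X. a.(X\{a} + X\{a} + (b.0 + X\{a})))\{a}) → =b=> p2
  p2 = 0 → ∅
Q's transition system — 3 states:
  q0 = rec X. a.(X\{a} + 0 + X\{a} + (b.0 + X\{a})) → =a=> q1
  q1 = (rec X. a.(X\{a} + 0 + X\{a} + (b.0 + X\{a})))\{a} + 0 + (rec X. a.(X\{a} + 0 + X\{a} + (b.0 + X\{a})))\{a} + (b.0 + (rec X. a.(X\{a} + 0 + X\{a} + (b.0 + X\{a})))\{a}) → =b=> q2
  q2 = 0 → ∅
Coarsest stable partition (strong bisimilarity classes):
  B0 = {p0, q0}
  B1 = {p1, q1}
  B2 = {p2, q2}
p0 ∈ B0, q0 ∈ B0 → same block

YES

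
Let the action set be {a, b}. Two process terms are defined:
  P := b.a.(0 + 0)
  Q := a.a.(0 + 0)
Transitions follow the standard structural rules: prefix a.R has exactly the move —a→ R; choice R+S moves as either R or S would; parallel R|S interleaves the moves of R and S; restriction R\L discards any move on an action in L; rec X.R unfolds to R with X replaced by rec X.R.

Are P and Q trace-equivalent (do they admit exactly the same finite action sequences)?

LTS(P): 3 reachable states
  u0 = b.a.(0 + 0) | --b--▸ u1
  u1 = a.(0 + 0) | --a--▸ u2
  u2 = 0 + 0 | (no moves)
LTS(Q): 3 reachable states
  v0 = a.a.(0 + 0) | --a--▸ v1
  v1 = a.(0 + 0) | --a--▸ v2
  v2 = 0 + 0 | (no moves)
Trace ⟨b⟩ through P, begin at {u0}:
  after b @ step 1: {u1}
  ✓ P
Trace ⟨b⟩ through Q, begin at {v0}:
  after b @ step 1: ∅ (Q stuck)

NO — witness ⟨b⟩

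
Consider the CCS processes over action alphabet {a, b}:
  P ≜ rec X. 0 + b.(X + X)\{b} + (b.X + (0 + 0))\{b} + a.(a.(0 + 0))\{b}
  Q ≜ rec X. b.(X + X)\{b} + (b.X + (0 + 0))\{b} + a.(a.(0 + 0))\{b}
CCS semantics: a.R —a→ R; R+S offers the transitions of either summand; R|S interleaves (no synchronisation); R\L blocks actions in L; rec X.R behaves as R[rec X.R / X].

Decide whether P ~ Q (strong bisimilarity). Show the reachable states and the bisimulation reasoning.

P ~ Q

Reachable graph of P (6 states):
  m0 = rec X. 0 + b.(X + X)\{b} + (b.X + (0 + 0))\{b} + a.(a.(0 + 0))\{b} | -a-> m1, -b-> m2
  m1 = (a.(0 + 0))\{b} | -a-> m3
  m2 = ((rec X. 0 + b.(X + X)\{b} + (b.X + (0 + 0))\{b} + a.(a.(0 + 0))\{b}) + (rec X. 0 + b.(X + X)\{b} + (b.X + (0 + 0))\{b} + a.(a.(0 + 0))\{b}))\{b} | -a-> m4
  m3 = (0 + 0)\{b} | deadlocked
  m4 = (a.(0 + 0))\{b}\{b} | -a-> m5
  m5 = (0 + 0)\{b}\{b} | deadlocked
Reachable graph of Q (6 states):
  n0 = rec X. b.(X + X)\{b} + (b.X + (0 + 0))\{b} + a.(a.(0 + 0))\{b} | -a-> n1, -b-> n2
  n1 = (a.(0 + 0))\{b} | -a-> n3
  n2 = ((rec X. b.(X + X)\{b} + (b.X + (0 + 0))\{b} + a.(a.(0 + 0))\{b}) + (rec X. b.(X + X)\{b} + (b.X + (0 + 0))\{b} + a.(a.(0 + 0))\{b}))\{b} | -a-> n4
  n3 = (0 + 0)\{b} | deadlocked
  n4 = (a.(0 + 0))\{b}\{b} | -a-> n5
  n5 = (0 + 0)\{b}\{b} | deadlocked
Partition-refinement fixed point:
  B0 = {m0, n0}
  B1 = {m2, n2}
  B2 = {m1, m4, n1, n4}
  B3 = {m3, m5, n3, n5}
m0 ∈ B0, n0 ∈ B0 → same block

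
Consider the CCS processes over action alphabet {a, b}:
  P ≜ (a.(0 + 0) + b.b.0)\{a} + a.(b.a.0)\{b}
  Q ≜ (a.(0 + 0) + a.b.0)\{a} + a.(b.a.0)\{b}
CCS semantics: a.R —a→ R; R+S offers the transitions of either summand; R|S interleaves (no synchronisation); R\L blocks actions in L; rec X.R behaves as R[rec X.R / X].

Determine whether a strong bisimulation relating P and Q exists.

Reachable graph of P (4 states):
  m0 = (a.(0 + 0) + b.b.0)\{a} + a.(b.a.0)\{b} has moves --a--▸ m1, --b--▸ m2
  m1 = (b.a.0)\{b} has moves ·
  m2 = (b.0)\{a} has moves --b--▸ m3
  m3 = 0\{a} has moves ·
Reachable graph of Q (2 states):
  n0 = (a.(0 + 0) + a.b.0)\{a} + a.(b.a.0)\{b} has moves --a--▸ n1
  n1 = (b.a.0)\{b} has moves ·
Partition-refinement fixed point:
  B0 = {m0}
  B1 = {m1, m3, n1}
  B2 = {m2}
  B3 = {n0}
m0 ∈ B0, n0 ∈ B3 → different blocks

NO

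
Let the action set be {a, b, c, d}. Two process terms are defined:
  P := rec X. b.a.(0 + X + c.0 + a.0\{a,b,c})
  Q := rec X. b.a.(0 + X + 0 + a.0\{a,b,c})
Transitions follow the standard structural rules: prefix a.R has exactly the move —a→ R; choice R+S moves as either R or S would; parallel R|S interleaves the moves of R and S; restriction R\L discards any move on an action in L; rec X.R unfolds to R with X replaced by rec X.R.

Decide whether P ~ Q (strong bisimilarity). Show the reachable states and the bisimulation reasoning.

not bisimilar

Reachable graph of P (5 states):
  p0 = rec X. b.a.(0 + X + c.0 + a.0\{a,b,c}) ⊢ =b=> p1
  p1 = a.(0 + (rec X. b.a.(0 + X + c.0 + a.0\{a,b,c})) + c.0 + a.0\{a,b,c}) ⊢ =a=> p2
  p2 = 0 + (rec X. b.a.(0 + X + c.0 + a.0\{a,b,c})) + c.0 + a.0\{a,b,c} ⊢ =a=> p3, =b=> p1, =c=> p4
  p3 = 0\{a,b,c} ⊢ deadlocked
  p4 = 0 ⊢ deadlocked
Reachable graph of Q (4 states):
  q0 = rec X. b.a.(0 + X + 0 + a.0\{a,b,c}) ⊢ =b=> q1
  q1 = a.(0 + (rec X. b.a.(0 + X + 0 + a.0\{a,b,c})) + 0 + a.0\{a,b,c}) ⊢ =a=> q2
  q2 = 0 + (rec X. b.a.(0 + X + 0 + a.0\{a,b,c})) + 0 + a.0\{a,b,c} ⊢ =a=> q3, =b=> q1
  q3 = 0\{a,b,c} ⊢ deadlocked
Partition-refinement fixed point:
  B0 = {p0}
  B1 = {p1}
  B2 = {p2}
  B3 = {p3, p4, q3}
  B4 = {q0}
  B5 = {q1}
  B6 = {q2}
p0 ∈ B0, q0 ∈ B4 → different blocks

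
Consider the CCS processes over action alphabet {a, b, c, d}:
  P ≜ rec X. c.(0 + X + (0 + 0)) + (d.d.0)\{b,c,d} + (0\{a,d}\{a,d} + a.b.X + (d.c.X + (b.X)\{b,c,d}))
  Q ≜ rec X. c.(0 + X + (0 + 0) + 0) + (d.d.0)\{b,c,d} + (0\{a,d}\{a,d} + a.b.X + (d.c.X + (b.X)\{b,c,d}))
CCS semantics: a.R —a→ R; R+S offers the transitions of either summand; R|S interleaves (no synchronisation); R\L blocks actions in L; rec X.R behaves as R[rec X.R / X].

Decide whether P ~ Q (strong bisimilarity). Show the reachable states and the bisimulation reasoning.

P ~ Q

P's transition system — 4 states:
  p0 = rec X. c.(0 + X + (0 + 0)) + (d.d.0)\{b,c,d} + (0\{a,d}\{a,d} + a.b.X + (d.c.X + (b.X)\{b,c,d})) ⊢ --a--▸ p1, --c--▸ p2, --d--▸ p3
  p1 = b.(rec X. c.(0 + X + (0 + 0)) + (d.d.0)\{b,c,d} + (0\{a,d}\{a,d} + a.b.X + (d.c.X + (b.X)\{b,c,d}))) ⊢ --b--▸ p0
  p2 = 0 + (rec X. c.(0 + X + (0 + 0)) + (d.d.0)\{b,c,d} + (0\{a,d}\{a,d} + a.b.X + (d.c.X + (b.X)\{b,c,d}))) + (0 + 0) ⊢ --a--▸ p1, --c--▸ p2, --d--▸ p3
  p3 = c.(rec X. c.(0 + X + (0 + 0)) + (d.d.0)\{b,c,d} + (0\{a,d}\{a,d} + a.b.X + (d.c.X + (b.X)\{b,c,d}))) ⊢ --c--▸ p0
Q's transition system — 4 states:
  q0 = rec X. c.(0 + X + (0 + 0) + 0) + (d.d.0)\{b,c,d} + (0\{a,d}\{a,d} + a.b.X + (d.c.X + (b.X)\{b,c,d})) ⊢ --a--▸ q1, --c--▸ q2, --d--▸ q3
  q1 = b.(rec X. c.(0 + X + (0 + 0) + 0) + (d.d.0)\{b,c,d} + (0\{a,d}\{a,d} + a.b.X + (d.c.X + (b.X)\{b,c,d}))) ⊢ --b--▸ q0
  q2 = 0 + (rec X. c.(0 + X + (0 + 0) + 0) + (d.d.0)\{b,c,d} + (0\{a,d}\{a,d} + a.b.X + (d.c.X + (b.X)\{b,c,d}))) + (0 + 0) + 0 ⊢ --a--▸ q1, --c--▸ q2, --d--▸ q3
  q3 = c.(rec X. c.(0 + X + (0 + 0) + 0) + (d.d.0)\{b,c,d} + (0\{a,d}\{a,d} + a.b.X + (d.c.X + (b.X)\{b,c,d}))) ⊢ --c--▸ q0
Partition-refinement fixed point:
  B0 = {p0, p2, q0, q2}
  B1 = {p1, q1}
  B2 = {p3, q3}
p0 ∈ B0, q0 ∈ B0 → same block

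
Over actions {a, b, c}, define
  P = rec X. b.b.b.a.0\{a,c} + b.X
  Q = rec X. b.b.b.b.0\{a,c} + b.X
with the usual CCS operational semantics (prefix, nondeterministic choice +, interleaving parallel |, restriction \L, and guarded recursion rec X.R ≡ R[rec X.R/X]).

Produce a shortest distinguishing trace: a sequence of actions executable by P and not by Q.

P's transition system — 5 states:
  u0 = rec X. b.b.b.a.0\{a,c} + b.X ⊢ —b→ u0, —b→ u1
  u1 = b.b.a.0\{a,c} ⊢ —b→ u2
  u2 = b.a.0\{a,c} ⊢ —b→ u3
  u3 = a.0\{a,c} ⊢ —a→ u4
  u4 = 0\{a,c} ⊢ ·
Q's transition system — 5 states:
  v0 = rec X. b.b.b.b.0\{a,c} + b.X ⊢ —b→ v0, —b→ v1
  v1 = b.b.b.0\{a,c} ⊢ —b→ v2
  v2 = b.b.0\{a,c} ⊢ —b→ v3
  v3 = b.0\{a,c} ⊢ —b→ v4
  v4 = 0\{a,c} ⊢ ·
Trace ⟨bbba⟩ through P, begin at {u0}:
  step 1 (b): {u0, u1}
  step 2 (b): {u0, u1, u2}
  step 3 (b): {u0, u1, u2, u3}
  step 4 (a): {u4}
  P completes σ.
Trace ⟨bbba⟩ through Q, begin at {v0}:
  step 1 (b): {v0, v1}
  step 2 (b): {v0, v1, v2}
  step 3 (b): {v0, v1, v2, v3}
  step 4 (a): ∅  — Q cannot continue

bbba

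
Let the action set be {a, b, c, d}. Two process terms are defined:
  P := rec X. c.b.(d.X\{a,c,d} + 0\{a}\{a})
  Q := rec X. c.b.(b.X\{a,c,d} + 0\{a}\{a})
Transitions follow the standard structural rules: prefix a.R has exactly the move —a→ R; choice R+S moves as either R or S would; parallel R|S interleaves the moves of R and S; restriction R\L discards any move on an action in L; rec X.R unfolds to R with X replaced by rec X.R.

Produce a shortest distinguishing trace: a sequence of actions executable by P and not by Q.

P's transition system — 4 states:
  m0 = rec X. c.b.(d.X\{a,c,d} + 0\{a}\{a}) :: =c=> m1
  m1 = b.(d.(rec X. c.b.(d.X\{a,c,d} + 0\{a}\{a}))\{a,c,d} + 0\{a}\{a}) :: =b=> m2
  m2 = d.(rec X. c.b.(d.X\{a,c,d} + 0\{a}\{a}))\{a,c,d} + 0\{a}\{a} :: =d=> m3
  m3 = (rec X. c.b.(d.X\{a,c,d} + 0\{a}\{a}))\{a,c,d} :: ∅
Q's transition system — 4 states:
  n0 = rec X. c.b.(b.X\{a,c,d} + 0\{a}\{a}) :: =c=> n1
  n1 = b.(b.(rec X. c.b.(b.X\{a,c,d} + 0\{a}\{a}))\{a,c,d} + 0\{a}\{a}) :: =b=> n2
  n2 = b.(rec X. c.b.(b.X\{a,c,d} + 0\{a}\{a}))\{a,c,d} + 0\{a}\{a} :: =b=> n3
  n3 = (rec X. c.b.(b.X\{a,c,d} + 0\{a}\{a}))\{a,c,d} :: ∅
Run σ = ⟨cbd⟩ on P: start {m0}
  [1] c ⇒ {m1}
  [2] b ⇒ {m2}
  [3] d ⇒ {m3}
  — P admits the full trace.
Run σ = ⟨cbd⟩ on Q: start {n0}
  [1] c ⇒ {n1}
  [2] b ⇒ {n2}
  [3] d ⇒ ∅  — Q cannot continue

cbd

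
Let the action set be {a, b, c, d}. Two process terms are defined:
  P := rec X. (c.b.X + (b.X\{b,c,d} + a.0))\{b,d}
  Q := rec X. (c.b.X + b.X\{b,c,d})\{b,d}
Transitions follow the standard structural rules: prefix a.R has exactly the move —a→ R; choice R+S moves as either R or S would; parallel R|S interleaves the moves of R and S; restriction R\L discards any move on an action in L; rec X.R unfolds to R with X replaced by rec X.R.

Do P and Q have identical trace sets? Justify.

NO — witness ⟨a⟩

LTS(P): 3 reachable states
  s0 = rec X. (c.b.X + (b.X\{b,c,d} + a.0))\{b,d} ⊢ -a-> s1, -c-> s2
  s1 = 0\{b,d} ⊢ ·
  s2 = (b.(rec X. (c.b.X + (b.X\{b,c,d} + a.0))\{b,d}))\{b,d} ⊢ ·
LTS(Q): 2 reachable states
  t0 = rec X. (c.b.X + b.X\{b,c,d})\{b,d} ⊢ -c-> t1
  t1 = (b.(rec X. (c.b.X + b.X\{b,c,d})\{b,d}))\{b,d} ⊢ ·
Executing a from P (initial set {s0}):
  step 1 (a): {s1}
  ✓ P
Executing a from Q (initial set {t0}):
  step 1 (a): no successor for Q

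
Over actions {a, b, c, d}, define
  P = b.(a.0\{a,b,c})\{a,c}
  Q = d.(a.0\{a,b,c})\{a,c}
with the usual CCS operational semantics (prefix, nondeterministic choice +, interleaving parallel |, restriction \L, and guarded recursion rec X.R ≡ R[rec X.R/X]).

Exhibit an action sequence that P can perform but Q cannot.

b

LTS(P): 2 reachable states
  m0 = b.(a.0\{a,b,c})\{a,c} | -b-> m1
  m1 = (a.0\{a,b,c})\{a,c} | ·
LTS(Q): 2 reachable states
  n0 = d.(a.0\{a,b,c})\{a,c} | -d-> n1
  n1 = (a.0\{a,b,c})\{a,c} | ·
Run σ = ⟨b⟩ on P: start {m0}
  [1] b ⇒ {m1}
  ✓ P
Run σ = ⟨b⟩ on Q: start {n0}
  [1] b ⇒ ∅  — Q cannot continue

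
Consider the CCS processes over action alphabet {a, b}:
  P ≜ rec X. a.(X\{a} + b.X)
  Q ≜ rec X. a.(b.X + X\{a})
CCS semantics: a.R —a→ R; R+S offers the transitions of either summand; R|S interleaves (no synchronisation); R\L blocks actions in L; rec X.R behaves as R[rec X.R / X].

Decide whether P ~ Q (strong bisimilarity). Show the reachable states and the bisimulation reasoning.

P's transition system — 2 states:
  s0 = rec X. a.(X\{a} + b.X) → -a-> s1
  s1 = (rec X. a.(X\{a} + b.X))\{a} + b.(rec X. a.(X\{a} + b.X)) → -b-> s0
Q's transition system — 2 states:
  t0 = rec X. a.(b.X + X\{a}) → -a-> t1
  t1 = b.(rec X. a.(b.X + X\{a})) + (rec X. a.(b.X + X\{a}))\{a} → -b-> t0
Coarsest stable partition (strong bisimilarity classes):
  B0 = {s0, t0}
  B1 = {s1, t1}
s0 ∈ B0, t0 ∈ B0 → same block

YES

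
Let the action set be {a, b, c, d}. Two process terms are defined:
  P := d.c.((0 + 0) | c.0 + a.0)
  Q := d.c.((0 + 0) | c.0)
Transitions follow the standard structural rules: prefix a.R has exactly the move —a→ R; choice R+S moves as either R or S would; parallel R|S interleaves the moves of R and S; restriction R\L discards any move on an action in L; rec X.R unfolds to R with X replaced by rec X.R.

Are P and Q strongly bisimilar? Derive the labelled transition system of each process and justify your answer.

NO

LTS(P): 5 reachable states
  s0 = d.c.((0 + 0) | c.0 + a.0) | —d→ s1
  s1 = c.((0 + 0) | c.0 + a.0) | —c→ s2
  s2 = (0 + 0) | c.0 + a.0 | —a→ s3, —c→ s4
  s3 = 0 | ·
  s4 = (0 + 0) | 0 | ·
LTS(Q): 4 reachable states
  t0 = d.c.((0 + 0) | c.0) | —d→ t1
  t1 = c.((0 + 0) | c.0) | —c→ t2
  t2 = (0 + 0) | c.0 | —c→ t3
  t3 = (0 + 0) | 0 | ·
Partition-refinement fixed point:
  B0 = {s0}
  B1 = {s1}
  B2 = {s2}
  B3 = {s3, s4, t3}
  B4 = {t0}
  B5 = {t1}
  B6 = {t2}
s0 ∈ B0, t0 ∈ B4 → different blocks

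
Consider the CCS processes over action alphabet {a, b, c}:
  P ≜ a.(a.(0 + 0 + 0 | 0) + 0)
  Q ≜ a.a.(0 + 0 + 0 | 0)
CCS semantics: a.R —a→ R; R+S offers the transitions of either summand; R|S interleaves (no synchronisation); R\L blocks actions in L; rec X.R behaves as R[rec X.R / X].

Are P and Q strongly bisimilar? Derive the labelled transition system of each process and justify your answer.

YES

LTS(P): 3 reachable states
  u0 = a.(a.(0 + 0 + 0 | 0) + 0) has moves -a-> u1
  u1 = a.(0 + 0 + 0 | 0) + 0 has moves -a-> u2
  u2 = 0 + 0 + 0 | 0 has moves (no moves)
LTS(Q): 3 reachable states
  v0 = a.a.(0 + 0 + 0 | 0) has moves -a-> v1
  v1 = a.(0 + 0 + 0 | 0) has moves -a-> v2
  v2 = 0 + 0 + 0 | 0 has moves (no moves)
Partition-refinement fixed point:
  B0 = {u0, v0}
  B1 = {u1, v1}
  B2 = {u2, v2}
u0 ∈ B0, v0 ∈ B0 → same block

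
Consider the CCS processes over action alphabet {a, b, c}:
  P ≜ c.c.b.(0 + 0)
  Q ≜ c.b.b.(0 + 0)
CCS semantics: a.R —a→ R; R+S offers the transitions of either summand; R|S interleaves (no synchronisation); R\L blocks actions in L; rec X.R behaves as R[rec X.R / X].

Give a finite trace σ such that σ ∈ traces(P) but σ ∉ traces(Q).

P's transition system — 4 states:
  s0 = c.c.b.(0 + 0) :: -c-> s1
  s1 = c.b.(0 + 0) :: -c-> s2
  s2 = b.(0 + 0) :: -b-> s3
  s3 = 0 + 0 :: ∅
Q's transition system — 4 states:
  t0 = c.b.b.(0 + 0) :: -c-> t1
  t1 = b.b.(0 + 0) :: -b-> t2
  t2 = b.(0 + 0) :: -b-> t3
  t3 = 0 + 0 :: ∅
Run σ = ⟨cc⟩ on P: start {s0}
  after c @ step 1: {s1}
  after c @ step 2: {s2}
  ✓ P
Run σ = ⟨cc⟩ on Q: start {t0}
  after c @ step 1: {t1}
  after c @ step 2: ∅ (Q stuck)

cc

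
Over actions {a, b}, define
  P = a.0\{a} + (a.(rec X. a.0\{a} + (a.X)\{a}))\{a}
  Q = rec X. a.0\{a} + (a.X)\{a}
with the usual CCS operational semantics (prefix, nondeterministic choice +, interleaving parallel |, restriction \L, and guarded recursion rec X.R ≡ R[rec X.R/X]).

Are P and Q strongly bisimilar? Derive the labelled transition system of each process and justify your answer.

bisimilar

Reachable graph of P (2 states):
  u0 = a.0\{a} + (a.(rec X. a.0\{a} + (a.X)\{a}))\{a} | —a→ u1
  u1 = 0\{a} | (no moves)
Reachable graph of Q (2 states):
  v0 = rec X. a.0\{a} + (a.X)\{a} | —a→ v1
  v1 = 0\{a} | (no moves)
Bisimilarity quotient blocks:
  B0 = {u0, v0}
  B1 = {u1, v1}
u0 ∈ B0, v0 ∈ B0 → same block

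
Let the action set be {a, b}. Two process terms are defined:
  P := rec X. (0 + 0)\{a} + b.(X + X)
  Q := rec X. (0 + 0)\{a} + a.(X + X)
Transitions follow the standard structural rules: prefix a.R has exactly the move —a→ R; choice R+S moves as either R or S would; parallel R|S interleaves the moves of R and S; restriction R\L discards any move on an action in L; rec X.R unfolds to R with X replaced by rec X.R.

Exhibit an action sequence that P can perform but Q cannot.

LTS(P): 2 reachable states
  p0 = rec X. (0 + 0)\{a} + b.(X + X) | —b→ p1
  p1 = (rec X. (0 + 0)\{a} + b.(X + X)) + (rec X. (0 + 0)\{a} + b.(X + X)) | —b→ p1
LTS(Q): 2 reachable states
  q0 = rec X. (0 + 0)\{a} + a.(X + X) | —a→ q1
  q1 = (rec X. (0 + 0)\{a} + a.(X + X)) + (rec X. (0 + 0)\{a} + a.(X + X)) | —a→ q1
Trace ⟨b⟩ through P, begin at {p0}:
  step 1 (b): {p1}
  P completes σ.
Trace ⟨b⟩ through Q, begin at {q0}:
  step 1 (b): no successor for Q

b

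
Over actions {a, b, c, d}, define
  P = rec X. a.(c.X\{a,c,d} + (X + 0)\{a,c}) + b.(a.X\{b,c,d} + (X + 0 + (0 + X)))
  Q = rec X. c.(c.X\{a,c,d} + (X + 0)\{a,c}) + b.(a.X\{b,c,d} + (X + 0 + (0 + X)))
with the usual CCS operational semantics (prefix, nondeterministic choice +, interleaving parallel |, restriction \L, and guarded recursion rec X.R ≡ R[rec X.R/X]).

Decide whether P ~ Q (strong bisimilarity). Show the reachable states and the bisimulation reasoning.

P ≁ Q

P's transition system — 8 states:
  p0 = rec X. a.(c.X\{a,c,d} + (X + 0)\{a,c}) + b.(a.X\{b,c,d} + (X + 0 + (0 + X))) → =a=> p1, =b=> p2
  p1 = c.(rec X. a.(c.X\{a,c,d} + (X + 0)\{a,c}) + b.(a.X\{b,c,d} + (X + 0 + (0 + X))))\{a,c,d} + ((rec X. a.(c.X\{a,c,d} + (X + 0)\{a,c}) + b.(a.X\{b,c,d} + (X + 0 + (0 + X)))) + 0)\{a,c} → =b=> p3, =c=> p4
  p2 = a.(rec X. a.(c.X\{a,c,d} + (X + 0)\{a,c}) + b.(a.X\{b,c,d} + (X + 0 + (0 + X))))\{b,c,d} + ((rec X. a.(c.X\{a,c,d} + (X + 0)\{a,c}) + b.(a.X\{b,c,d} + (X + 0 + (0 + X)))) + 0 + (0 + (rec X. a.(c.X\{a,c,d} + (X + 0)\{a,c}) + b.(a.X\{b,c,d} + (X + 0 + (0 + X)))))) → =a=> p1, =a=> p5, =b=> p2
  p3 = (a.(rec X. a.(c.X\{a,c,d} + (X + 0)\{a,c}) + b.(a.X\{b,c,d} + (X + 0 + (0 + X))))\{b,c,d} + ((rec X. a.(c.X\{a,c,d} + (X + 0)\{a,c}) + b.(a.X\{b,c,d} + (X + 0 + (0 + X)))) + 0 + (0 + (rec X. a.(c.X\{a,c,d} + (X + 0)\{a,c}) + b.(a.X\{b,c,d} + (X + 0 + (0 + X)))))))\{a,c} → =b=> p3
  p4 = (rec X. a.(c.X\{a,c,d} + (X + 0)\{a,c}) + b.(a.X\{b,c,d} + (X + 0 + (0 + X))))\{a,c,d} → =b=> p6
  p5 = (rec X. a.(c.X\{a,c,d} + (X + 0)\{a,c}) + b.(a.X\{b,c,d} + (X + 0 + (0 + X))))\{b,c,d} → =a=> p7
  p6 = (a.(rec X. a.(c.X\{a,c,d} + (X + 0)\{a,c}) + b.(a.X\{b,c,d} + (X + 0 + (0 + X))))\{b,c,d} + ((rec X. a.(c.X\{a,c,d} + (X + 0)\{a,c}) + b.(a.X\{b,c,d} + (X + 0 + (0 + X)))) + 0 + (0 + (rec X. a.(c.X\{a,c,d} + (X + 0)\{a,c}) + b.(a.X\{b,c,d} + (X + 0 + (0 + X)))))))\{a,c,d} → =b=> p6
  p7 = (c.(rec X. a.(c.X\{a,c,d} + (X + 0)\{a,c}) + b.(a.X\{b,c,d} + (X + 0 + (0 + X))))\{a,c,d} + ((rec X. a.(c.X\{a,c,d} + (X + 0)\{a,c}) + b.(a.X\{b,c,d} + (X + 0 + (0 + X)))) + 0)\{a,c})\{b,c,d} → ·
Q's transition system — 7 states:
  q0 = rec X. c.(c.X\{a,c,d} + (X + 0)\{a,c}) + b.(a.X\{b,c,d} + (X + 0 + (0 + X))) → =b=> q1, =c=> q2
  q1 = a.(rec X. c.(c.X\{a,c,d} + (X + 0)\{a,c}) + b.(a.X\{b,c,d} + (X + 0 + (0 + X))))\{b,c,d} + ((rec X. c.(c.X\{a,c,d} + (X + 0)\{a,c}) + b.(a.X\{b,c,d} + (X + 0 + (0 + X)))) + 0 + (0 + (rec X. c.(c.X\{a,c,d} + (X + 0)\{a,c}) + b.(a.X\{b,c,d} + (X + 0 + (0 + X)))))) → =a=> q3, =b=> q1, =c=> q2
  q2 = c.(rec X. c.(c.X\{a,c,d} + (X + 0)\{a,c}) + b.(a.X\{b,c,d} + (X + 0 + (0 + X))))\{a,c,d} + ((rec X. c.(c.X\{a,c,d} + (X + 0)\{a,c}) + b.(a.X\{b,c,d} + (X + 0 + (0 + X)))) + 0)\{a,c} → =b=> q4, =c=> q5
  q3 = (rec X. c.(c.X\{a,c,d} + (X + 0)\{a,c}) + b.(a.X\{b,c,d} + (X + 0 + (0 + X))))\{b,c,d} → ·
  q4 = (a.(rec X. c.(c.X\{a,c,d} + (X + 0)\{a,c}) + b.(a.X\{b,c,d} + (X + 0 + (0 + X))))\{b,c,d} + ((rec X. c.(c.X\{a,c,d} + (X + 0)\{a,c}) + b.(a.X\{b,c,d} + (X + 0 + (0 + X)))) + 0 + (0 + (rec X. c.(c.X\{a,c,d} + (X + 0)\{a,c}) + b.(a.X\{b,c,d} + (X + 0 + (0 + X)))))))\{a,c} → =b=> q4
  q5 = (rec X. c.(c.X\{a,c,d} + (X + 0)\{a,c}) + b.(a.X\{b,c,d} + (X + 0 + (0 + X))))\{a,c,d} → =b=> q6
  q6 = (a.(rec X. c.(c.X\{a,c,d} + (X + 0)\{a,c}) + b.(a.X\{b,c,d} + (X + 0 + (0 + X))))\{b,c,d} + ((rec X. c.(c.X\{a,c,d} + (X + 0)\{a,c}) + b.(a.X\{b,c,d} + (X + 0 + (0 + X)))) + 0 + (0 + (rec X. c.(c.X\{a,c,d} + (X + 0)\{a,c}) + b.(a.X\{b,c,d} + (X + 0 + (0 + X)))))))\{a,c,d} → =b=> q6
Coarsest stable partition (strong bisimilarity classes):
  B0 = {p0}
  B1 = {p2}
  B2 = {p5}
  B3 = {p7, q3}
  B4 = {p1, q2}
  B5 = {p3, p4, p6, q4, q5, q6}
  B6 = {q0}
  B7 = {q1}
p0 ∈ B0, q0 ∈ B6 → different blocks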